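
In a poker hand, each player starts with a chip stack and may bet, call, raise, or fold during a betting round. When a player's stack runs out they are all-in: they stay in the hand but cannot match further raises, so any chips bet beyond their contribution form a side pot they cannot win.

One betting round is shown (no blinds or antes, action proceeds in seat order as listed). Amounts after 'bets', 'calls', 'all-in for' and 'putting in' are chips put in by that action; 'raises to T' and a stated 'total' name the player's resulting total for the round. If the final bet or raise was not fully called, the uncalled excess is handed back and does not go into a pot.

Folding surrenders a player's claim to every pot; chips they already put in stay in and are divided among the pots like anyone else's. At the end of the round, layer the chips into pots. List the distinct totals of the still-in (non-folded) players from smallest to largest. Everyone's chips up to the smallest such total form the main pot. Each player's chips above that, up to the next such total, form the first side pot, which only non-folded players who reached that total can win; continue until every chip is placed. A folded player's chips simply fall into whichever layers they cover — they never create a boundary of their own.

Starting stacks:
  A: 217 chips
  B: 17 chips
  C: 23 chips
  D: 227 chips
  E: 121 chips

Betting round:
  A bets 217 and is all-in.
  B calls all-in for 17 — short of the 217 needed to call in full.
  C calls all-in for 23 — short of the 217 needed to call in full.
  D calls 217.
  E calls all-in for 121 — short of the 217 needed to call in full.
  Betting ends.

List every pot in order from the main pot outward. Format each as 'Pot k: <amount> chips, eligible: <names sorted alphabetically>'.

Pot 1: 85 chips, eligible: A, B, C, D, E
Pot 2: 24 chips, eligible: A, C, D, E
Pot 3: 294 chips, eligible: A, D, E
Pot 4: 192 chips, eligible: A, D

Derivation:
Contributions: A=217, B=17, C=23, D=217, E=121
Pot levels (distinct totals of non-folded players): 17, 23, 121, 217
Layer 1-17: 17 each from A, B, C, D, E = 17*5 = 85 chips; eligible A, B, C, D, E
Layer 18-23: 6 each from A, C, D, E = 6*4 = 24 chips; eligible A, C, D, E
Layer 24-121: 98 each from A, D, E = 98*3 = 294 chips; eligible A, D, E
Layer 122-217: 96 each from A, D = 96*2 = 192 chips; eligible A, D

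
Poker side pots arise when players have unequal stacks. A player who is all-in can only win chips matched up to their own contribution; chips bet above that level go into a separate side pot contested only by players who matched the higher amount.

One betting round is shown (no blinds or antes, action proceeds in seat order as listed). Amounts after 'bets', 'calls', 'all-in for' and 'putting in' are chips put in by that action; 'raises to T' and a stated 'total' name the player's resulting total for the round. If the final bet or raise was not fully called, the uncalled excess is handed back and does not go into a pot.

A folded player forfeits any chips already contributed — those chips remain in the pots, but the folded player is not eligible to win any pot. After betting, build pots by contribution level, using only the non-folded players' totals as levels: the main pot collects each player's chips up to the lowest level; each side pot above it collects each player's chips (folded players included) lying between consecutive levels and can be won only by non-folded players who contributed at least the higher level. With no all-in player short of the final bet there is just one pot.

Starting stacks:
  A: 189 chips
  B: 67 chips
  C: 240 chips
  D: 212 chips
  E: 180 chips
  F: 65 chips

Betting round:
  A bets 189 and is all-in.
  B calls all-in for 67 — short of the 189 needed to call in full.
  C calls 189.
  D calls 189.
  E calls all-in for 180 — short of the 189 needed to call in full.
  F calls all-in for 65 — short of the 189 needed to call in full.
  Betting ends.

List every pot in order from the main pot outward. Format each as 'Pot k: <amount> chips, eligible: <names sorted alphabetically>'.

Pot 1: 390 chips, eligible: A, B, C, D, E, F
Pot 2: 10 chips, eligible: A, B, C, D, E
Pot 3: 452 chips, eligible: A, C, D, E
Pot 4: 27 chips, eligible: A, C, D

Derivation:
Contributions: A=189, B=67, C=189, D=189, E=180, F=65
Pot levels (distinct totals of non-folded players): 65, 67, 180, 189
Layer 1-65: 65 each from A, B, C, D, E, F = 65*6 = 390 chips; eligible A, B, C, D, E, F
Layer 66-67: 2 each from A, B, C, D, E = 2*5 = 10 chips; eligible A, B, C, D, E
Layer 68-180: 113 each from A, C, D, E = 113*4 = 452 chips; eligible A, C, D, E
Layer 181-189: 9 each from A, C, D = 9*3 = 27 chips; eligible A, C, D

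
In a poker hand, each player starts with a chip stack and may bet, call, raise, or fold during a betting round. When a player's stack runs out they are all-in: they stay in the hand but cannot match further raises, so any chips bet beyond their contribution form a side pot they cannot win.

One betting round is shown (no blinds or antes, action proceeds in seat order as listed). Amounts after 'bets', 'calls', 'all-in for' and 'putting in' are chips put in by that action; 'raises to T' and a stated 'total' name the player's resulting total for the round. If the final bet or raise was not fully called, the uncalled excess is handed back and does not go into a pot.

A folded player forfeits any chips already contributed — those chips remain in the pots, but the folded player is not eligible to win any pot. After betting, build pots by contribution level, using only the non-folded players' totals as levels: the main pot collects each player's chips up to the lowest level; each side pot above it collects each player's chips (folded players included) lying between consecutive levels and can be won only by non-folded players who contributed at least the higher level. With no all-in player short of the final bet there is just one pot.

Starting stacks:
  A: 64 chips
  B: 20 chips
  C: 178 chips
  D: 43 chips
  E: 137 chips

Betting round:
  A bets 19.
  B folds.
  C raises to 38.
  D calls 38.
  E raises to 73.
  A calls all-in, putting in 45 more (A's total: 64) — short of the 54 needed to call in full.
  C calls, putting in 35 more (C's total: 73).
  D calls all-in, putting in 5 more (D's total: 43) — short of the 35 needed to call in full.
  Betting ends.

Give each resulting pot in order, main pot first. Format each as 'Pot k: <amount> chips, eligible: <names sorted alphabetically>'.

Pot 1: 172 chips, eligible: A, C, D, E
Pot 2: 63 chips, eligible: A, C, E
Pot 3: 18 chips, eligible: C, E

Derivation:
Contributions: A=64, C=73, D=43, E=73
Folded: B
Pot levels (distinct totals of non-folded players): 43, 64, 73
Layer 1-43: 43 each from A, C, D, E = 43*4 = 172 chips; eligible A, C, D, E
Layer 44-64: 21 each from A, C, E = 21*3 = 63 chips; eligible A, C, E
Layer 65-73: 9 each from C, E = 9*2 = 18 chips; eligible C, E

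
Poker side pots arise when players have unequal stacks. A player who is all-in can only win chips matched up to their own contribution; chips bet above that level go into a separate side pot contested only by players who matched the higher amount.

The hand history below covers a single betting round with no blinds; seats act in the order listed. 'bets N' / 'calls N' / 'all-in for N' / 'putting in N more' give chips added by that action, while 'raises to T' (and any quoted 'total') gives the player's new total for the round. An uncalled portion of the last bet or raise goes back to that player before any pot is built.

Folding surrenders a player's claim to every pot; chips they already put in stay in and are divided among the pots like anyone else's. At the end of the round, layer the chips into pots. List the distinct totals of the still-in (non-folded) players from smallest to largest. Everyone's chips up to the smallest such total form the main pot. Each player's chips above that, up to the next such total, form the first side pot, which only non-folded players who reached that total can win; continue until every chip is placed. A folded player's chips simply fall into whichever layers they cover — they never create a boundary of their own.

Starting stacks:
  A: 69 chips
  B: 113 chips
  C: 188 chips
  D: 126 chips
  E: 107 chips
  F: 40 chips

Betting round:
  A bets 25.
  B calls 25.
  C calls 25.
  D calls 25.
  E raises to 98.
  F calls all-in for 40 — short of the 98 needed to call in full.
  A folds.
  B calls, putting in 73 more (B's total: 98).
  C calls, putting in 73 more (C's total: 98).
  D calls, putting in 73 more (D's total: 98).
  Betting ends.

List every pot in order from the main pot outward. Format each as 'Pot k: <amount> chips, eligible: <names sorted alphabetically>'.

Pot 1: 225 chips, eligible: B, C, D, E, F
Pot 2: 232 chips, eligible: B, C, D, E

Derivation:
Contributions: A=25, B=98, C=98, D=98, E=98, F=40
Folded: A
Pot levels (distinct totals of non-folded players): 40, 98
Layer 1-40: A 25 + B 40 + C 40 + D 40 + E 40 + F 40 = 225 chips; eligible B, C, D, E, F
Layer 41-98: 58 each from B, C, D, E = 58*4 = 232 chips; eligible B, C, D, E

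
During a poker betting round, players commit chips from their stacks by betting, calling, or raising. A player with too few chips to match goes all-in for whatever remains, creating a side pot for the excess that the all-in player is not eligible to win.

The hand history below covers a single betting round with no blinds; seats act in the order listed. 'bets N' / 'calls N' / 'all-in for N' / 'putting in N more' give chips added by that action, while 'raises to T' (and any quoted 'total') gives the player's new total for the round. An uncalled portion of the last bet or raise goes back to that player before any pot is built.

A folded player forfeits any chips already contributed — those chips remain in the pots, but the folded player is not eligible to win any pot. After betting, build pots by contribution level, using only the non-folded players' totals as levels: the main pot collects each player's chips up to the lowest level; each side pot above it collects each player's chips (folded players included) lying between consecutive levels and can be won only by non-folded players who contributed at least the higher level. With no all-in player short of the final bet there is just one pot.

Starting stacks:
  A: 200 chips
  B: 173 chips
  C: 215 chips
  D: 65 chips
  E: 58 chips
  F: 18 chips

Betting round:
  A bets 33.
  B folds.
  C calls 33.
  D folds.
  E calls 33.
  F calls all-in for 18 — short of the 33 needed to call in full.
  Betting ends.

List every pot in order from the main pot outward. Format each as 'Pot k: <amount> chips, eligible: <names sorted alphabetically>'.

Pot 1: 72 chips, eligible: A, C, E, F
Pot 2: 45 chips, eligible: A, C, E

Derivation:
Contributions: A=33, C=33, E=33, F=18
Folded: B, D
Pot levels (distinct totals of non-folded players): 18, 33
Layer 1-18: 18 each from A, C, E, F = 18*4 = 72 chips; eligible A, C, E, F
Layer 19-33: 15 each from A, C, E = 15*3 = 45 chips; eligible A, C, E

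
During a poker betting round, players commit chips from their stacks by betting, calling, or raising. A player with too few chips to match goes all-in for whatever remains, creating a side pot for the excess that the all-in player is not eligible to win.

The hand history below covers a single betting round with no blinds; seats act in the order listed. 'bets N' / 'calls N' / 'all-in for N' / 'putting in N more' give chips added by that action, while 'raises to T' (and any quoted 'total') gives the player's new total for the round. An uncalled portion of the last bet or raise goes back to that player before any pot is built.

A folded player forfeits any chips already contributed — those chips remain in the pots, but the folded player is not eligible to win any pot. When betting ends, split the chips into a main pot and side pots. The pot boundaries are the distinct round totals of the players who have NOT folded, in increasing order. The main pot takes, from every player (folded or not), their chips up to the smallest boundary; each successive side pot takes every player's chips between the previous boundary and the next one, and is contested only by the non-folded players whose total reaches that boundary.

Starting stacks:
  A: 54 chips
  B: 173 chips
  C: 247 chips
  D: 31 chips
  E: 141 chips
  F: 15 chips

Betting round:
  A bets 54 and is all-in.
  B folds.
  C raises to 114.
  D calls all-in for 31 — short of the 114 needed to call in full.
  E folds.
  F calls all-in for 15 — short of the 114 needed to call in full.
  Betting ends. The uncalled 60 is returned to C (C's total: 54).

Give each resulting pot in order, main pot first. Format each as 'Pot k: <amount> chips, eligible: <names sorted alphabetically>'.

Contributions (after 60 returned to C): A=54, C=54, D=31, F=15
Folded: B, E
Pot levels (distinct totals of non-folded players): 15, 31, 54
Layer 1-15: 15 each from A, C, D, F = 15*4 = 60 chips; eligible A, C, D, F
Layer 16-31: 16 each from A, C, D = 16*3 = 48 chips; eligible A, C, D
Layer 32-54: 23 each from A, C = 23*2 = 46 chips; eligible A, C

Pot 1: 60 chips, eligible: A, C, D, F
Pot 2: 48 chips, eligible: A, C, D
Pot 3: 46 chips, eligible: A, C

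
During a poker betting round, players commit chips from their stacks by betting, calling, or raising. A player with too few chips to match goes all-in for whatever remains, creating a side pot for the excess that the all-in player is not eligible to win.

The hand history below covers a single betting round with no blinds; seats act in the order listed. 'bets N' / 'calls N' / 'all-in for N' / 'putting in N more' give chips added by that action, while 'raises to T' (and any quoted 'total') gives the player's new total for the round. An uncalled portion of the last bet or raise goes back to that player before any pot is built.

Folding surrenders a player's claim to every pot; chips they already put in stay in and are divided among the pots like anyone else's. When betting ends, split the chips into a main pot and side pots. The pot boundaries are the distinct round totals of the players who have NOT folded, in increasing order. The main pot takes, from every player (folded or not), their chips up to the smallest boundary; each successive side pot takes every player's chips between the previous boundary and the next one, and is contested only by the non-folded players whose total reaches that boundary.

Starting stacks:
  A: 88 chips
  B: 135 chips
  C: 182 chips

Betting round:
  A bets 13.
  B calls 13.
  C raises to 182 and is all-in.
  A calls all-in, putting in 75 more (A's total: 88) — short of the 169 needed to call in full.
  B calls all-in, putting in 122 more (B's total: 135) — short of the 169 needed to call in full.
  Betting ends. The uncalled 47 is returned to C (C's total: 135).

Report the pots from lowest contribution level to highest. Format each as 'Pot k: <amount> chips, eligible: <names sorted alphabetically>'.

Contributions (after 47 returned to C): A=88, B=135, C=135
Pot levels (distinct totals of non-folded players): 88, 135
Layer 1-88: 88 each from A, B, C = 88*3 = 264 chips; eligible A, B, C
Layer 89-135: 47 each from B, C = 47*2 = 94 chips; eligible B, C

Pot 1: 264 chips, eligible: A, B, C
Pot 2: 94 chips, eligible: B, C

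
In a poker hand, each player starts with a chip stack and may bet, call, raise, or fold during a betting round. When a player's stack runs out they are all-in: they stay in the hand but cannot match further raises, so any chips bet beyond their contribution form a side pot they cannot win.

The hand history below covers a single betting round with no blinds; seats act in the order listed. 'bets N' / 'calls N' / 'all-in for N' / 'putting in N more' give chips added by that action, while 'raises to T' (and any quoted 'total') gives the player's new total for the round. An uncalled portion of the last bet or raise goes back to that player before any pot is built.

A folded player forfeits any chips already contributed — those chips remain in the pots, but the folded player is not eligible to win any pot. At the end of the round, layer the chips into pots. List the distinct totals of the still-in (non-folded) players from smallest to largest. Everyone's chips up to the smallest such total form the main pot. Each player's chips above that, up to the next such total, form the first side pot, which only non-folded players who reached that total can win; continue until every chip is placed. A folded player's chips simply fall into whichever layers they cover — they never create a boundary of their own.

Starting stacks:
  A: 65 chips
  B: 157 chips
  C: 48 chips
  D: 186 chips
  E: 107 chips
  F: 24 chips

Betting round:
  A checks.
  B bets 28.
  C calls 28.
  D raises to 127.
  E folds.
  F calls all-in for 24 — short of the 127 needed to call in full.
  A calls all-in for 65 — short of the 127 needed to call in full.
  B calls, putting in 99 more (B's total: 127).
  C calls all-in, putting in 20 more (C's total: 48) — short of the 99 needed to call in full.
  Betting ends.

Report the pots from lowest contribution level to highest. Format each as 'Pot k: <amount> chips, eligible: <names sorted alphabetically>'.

Contributions: A=65, B=127, C=48, D=127, F=24
Folded: E
Pot levels (distinct totals of non-folded players): 24, 48, 65, 127
Layer 1-24: 24 each from A, B, C, D, F = 24*5 = 120 chips; eligible A, B, C, D, F
Layer 25-48: 24 each from A, B, C, D = 24*4 = 96 chips; eligible A, B, C, D
Layer 49-65: 17 each from A, B, D = 17*3 = 51 chips; eligible A, B, D
Layer 66-127: 62 each from B, D = 62*2 = 124 chips; eligible B, D

Pot 1: 120 chips, eligible: A, B, C, D, F
Pot 2: 96 chips, eligible: A, B, C, D
Pot 3: 51 chips, eligible: A, B, D
Pot 4: 124 chips, eligible: B, D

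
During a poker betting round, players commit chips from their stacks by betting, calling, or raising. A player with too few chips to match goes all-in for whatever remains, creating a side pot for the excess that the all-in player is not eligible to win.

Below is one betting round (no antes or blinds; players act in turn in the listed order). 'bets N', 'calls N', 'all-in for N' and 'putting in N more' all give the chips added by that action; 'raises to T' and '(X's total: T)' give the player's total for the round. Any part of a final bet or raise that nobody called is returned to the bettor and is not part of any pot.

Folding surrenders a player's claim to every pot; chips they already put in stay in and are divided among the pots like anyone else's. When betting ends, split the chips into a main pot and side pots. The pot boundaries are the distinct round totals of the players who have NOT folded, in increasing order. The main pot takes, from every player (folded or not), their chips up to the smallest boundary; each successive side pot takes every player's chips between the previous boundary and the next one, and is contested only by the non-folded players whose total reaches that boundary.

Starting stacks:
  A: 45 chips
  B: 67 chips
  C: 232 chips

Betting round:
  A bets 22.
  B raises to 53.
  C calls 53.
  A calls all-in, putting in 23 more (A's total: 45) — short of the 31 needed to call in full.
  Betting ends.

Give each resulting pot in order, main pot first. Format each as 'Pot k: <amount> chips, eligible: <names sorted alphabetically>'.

Contributions: A=45, B=53, C=53
Pot levels (distinct totals of non-folded players): 45, 53
Layer 1-45: 45 each from A, B, C = 45*3 = 135 chips; eligible A, B, C
Layer 46-53: 8 each from B, C = 8*2 = 16 chips; eligible B, C

Pot 1: 135 chips, eligible: A, B, C
Pot 2: 16 chips, eligible: B, C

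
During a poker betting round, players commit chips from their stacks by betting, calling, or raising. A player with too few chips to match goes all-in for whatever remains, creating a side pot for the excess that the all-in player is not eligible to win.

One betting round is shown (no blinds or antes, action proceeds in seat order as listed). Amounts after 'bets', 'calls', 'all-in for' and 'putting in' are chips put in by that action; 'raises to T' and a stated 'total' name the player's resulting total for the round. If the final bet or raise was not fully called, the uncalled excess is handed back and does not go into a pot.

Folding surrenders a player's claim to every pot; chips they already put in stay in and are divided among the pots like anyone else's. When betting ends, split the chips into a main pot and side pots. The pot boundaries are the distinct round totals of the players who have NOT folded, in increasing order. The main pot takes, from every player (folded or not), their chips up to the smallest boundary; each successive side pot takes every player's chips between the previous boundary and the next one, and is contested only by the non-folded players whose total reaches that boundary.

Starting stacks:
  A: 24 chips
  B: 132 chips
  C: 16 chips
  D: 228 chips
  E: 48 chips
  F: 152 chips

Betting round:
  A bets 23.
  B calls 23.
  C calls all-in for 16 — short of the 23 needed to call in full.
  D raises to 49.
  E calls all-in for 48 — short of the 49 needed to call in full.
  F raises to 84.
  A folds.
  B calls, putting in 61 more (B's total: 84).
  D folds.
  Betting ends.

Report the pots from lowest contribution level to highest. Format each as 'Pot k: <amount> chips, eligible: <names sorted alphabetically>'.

Pot 1: 96 chips, eligible: B, C, E, F
Pot 2: 135 chips, eligible: B, E, F
Pot 3: 73 chips, eligible: B, F

Derivation:
Contributions: A=23, B=84, C=16, D=49, E=48, F=84
Folded: A, D
Pot levels (distinct totals of non-folded players): 16, 48, 84
Layer 1-16: 16 each from A, B, C, D, E, F = 16*6 = 96 chips; eligible B, C, E, F
Layer 17-48: A 7 + B 32 + D 32 + E 32 + F 32 = 135 chips; eligible B, E, F
Layer 49-84: B 36 + D 1 + F 36 = 73 chips; eligible B, F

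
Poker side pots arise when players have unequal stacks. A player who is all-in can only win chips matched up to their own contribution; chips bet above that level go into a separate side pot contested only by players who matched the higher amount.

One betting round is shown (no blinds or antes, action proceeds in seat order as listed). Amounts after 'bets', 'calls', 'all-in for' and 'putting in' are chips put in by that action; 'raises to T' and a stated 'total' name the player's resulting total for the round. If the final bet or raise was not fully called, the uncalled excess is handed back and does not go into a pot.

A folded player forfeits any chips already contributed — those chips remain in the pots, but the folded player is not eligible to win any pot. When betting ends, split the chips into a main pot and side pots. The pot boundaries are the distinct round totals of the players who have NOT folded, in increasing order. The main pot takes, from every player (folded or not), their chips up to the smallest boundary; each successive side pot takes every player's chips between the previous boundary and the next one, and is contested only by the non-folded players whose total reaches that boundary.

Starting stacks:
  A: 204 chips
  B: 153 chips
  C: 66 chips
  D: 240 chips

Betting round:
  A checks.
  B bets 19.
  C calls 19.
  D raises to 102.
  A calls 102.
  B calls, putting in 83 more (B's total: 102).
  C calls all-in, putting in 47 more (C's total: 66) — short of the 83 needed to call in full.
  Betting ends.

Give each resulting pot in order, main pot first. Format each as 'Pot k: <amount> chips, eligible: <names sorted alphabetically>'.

Contributions: A=102, B=102, C=66, D=102
Pot levels (distinct totals of non-folded players): 66, 102
Layer 1-66: 66 each from A, B, C, D = 66*4 = 264 chips; eligible A, B, C, D
Layer 67-102: 36 each from A, B, D = 36*3 = 108 chips; eligible A, B, D

Pot 1: 264 chips, eligible: A, B, C, D
Pot 2: 108 chips, eligible: A, B, D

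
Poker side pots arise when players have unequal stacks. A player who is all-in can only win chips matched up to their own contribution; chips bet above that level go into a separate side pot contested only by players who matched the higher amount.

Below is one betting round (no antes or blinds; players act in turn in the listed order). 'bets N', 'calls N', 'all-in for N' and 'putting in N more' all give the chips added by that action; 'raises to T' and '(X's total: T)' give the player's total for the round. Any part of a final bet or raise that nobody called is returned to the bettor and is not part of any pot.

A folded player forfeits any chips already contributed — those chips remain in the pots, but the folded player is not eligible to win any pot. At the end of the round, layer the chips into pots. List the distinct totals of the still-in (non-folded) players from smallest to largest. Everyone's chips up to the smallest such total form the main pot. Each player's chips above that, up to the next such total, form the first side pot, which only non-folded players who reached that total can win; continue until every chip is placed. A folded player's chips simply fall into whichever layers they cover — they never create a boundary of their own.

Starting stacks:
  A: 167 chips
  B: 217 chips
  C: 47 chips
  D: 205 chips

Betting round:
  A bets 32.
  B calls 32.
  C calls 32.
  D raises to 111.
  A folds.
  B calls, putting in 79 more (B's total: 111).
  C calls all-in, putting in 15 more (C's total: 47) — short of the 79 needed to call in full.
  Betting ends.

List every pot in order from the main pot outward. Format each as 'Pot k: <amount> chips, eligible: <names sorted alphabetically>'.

Contributions: A=32, B=111, C=47, D=111
Folded: A
Pot levels (distinct totals of non-folded players): 47, 111
Layer 1-47: A 32 + B 47 + C 47 + D 47 = 173 chips; eligible B, C, D
Layer 48-111: 64 each from B, D = 64*2 = 128 chips; eligible B, D

Pot 1: 173 chips, eligible: B, C, D
Pot 2: 128 chips, eligible: B, D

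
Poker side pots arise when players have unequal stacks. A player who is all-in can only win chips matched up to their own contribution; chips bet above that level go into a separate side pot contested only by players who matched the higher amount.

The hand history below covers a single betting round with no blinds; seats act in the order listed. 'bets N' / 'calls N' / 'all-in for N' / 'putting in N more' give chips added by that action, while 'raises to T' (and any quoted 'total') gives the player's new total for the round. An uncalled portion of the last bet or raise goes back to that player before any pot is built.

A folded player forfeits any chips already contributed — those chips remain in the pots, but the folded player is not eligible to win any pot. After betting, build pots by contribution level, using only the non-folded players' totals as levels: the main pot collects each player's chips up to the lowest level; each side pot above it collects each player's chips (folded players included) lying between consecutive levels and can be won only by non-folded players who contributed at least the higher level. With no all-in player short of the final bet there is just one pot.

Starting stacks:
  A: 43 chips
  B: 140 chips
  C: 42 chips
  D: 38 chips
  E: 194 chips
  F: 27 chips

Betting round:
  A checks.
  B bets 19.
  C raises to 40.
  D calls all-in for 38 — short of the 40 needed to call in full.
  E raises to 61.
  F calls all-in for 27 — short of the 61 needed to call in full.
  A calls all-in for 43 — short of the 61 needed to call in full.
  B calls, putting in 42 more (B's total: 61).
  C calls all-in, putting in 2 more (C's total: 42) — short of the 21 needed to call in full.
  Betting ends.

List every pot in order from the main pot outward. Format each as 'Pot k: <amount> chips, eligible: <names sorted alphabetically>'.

Contributions: A=43, B=61, C=42, D=38, E=61, F=27
Pot levels (distinct totals of non-folded players): 27, 38, 42, 43, 61
Layer 1-27: 27 each from A, B, C, D, E, F = 27*6 = 162 chips; eligible A, B, C, D, E, F
Layer 28-38: 11 each from A, B, C, D, E = 11*5 = 55 chips; eligible A, B, C, D, E
Layer 39-42: 4 each from A, B, C, E = 4*4 = 16 chips; eligible A, B, C, E
Layer 43-43: 1 each from A, B, E = 1*3 = 3 chips; eligible A, B, E
Layer 44-61: 18 each from B, E = 18*2 = 36 chips; eligible B, E

Pot 1: 162 chips, eligible: A, B, C, D, E, F
Pot 2: 55 chips, eligible: A, B, C, D, E
Pot 3: 16 chips, eligible: A, B, C, E
Pot 4: 3 chips, eligible: A, B, E
Pot 5: 36 chips, eligible: B, E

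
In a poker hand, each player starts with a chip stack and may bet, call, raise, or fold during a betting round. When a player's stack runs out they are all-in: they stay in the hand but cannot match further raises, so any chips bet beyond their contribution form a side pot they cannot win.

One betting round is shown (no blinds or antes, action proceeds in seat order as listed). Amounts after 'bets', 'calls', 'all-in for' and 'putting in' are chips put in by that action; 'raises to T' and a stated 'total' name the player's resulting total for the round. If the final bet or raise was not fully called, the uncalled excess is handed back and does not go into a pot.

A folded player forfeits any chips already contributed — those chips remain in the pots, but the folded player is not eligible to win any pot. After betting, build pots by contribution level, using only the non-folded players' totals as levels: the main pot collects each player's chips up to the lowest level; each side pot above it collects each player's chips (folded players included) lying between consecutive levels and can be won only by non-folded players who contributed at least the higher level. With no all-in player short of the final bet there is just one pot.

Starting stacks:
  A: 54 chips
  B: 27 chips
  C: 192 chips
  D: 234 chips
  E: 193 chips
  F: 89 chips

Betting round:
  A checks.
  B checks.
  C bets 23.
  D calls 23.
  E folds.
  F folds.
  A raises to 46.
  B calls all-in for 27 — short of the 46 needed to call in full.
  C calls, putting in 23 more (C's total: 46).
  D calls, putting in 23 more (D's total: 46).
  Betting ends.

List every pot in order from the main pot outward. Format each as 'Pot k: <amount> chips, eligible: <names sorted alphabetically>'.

Pot 1: 108 chips, eligible: A, B, C, D
Pot 2: 57 chips, eligible: A, C, D

Derivation:
Contributions: A=46, B=27, C=46, D=46
Folded: E, F
Pot levels (distinct totals of non-folded players): 27, 46
Layer 1-27: 27 each from A, B, C, D = 27*4 = 108 chips; eligible A, B, C, D
Layer 28-46: 19 each from A, C, D = 19*3 = 57 chips; eligible A, C, D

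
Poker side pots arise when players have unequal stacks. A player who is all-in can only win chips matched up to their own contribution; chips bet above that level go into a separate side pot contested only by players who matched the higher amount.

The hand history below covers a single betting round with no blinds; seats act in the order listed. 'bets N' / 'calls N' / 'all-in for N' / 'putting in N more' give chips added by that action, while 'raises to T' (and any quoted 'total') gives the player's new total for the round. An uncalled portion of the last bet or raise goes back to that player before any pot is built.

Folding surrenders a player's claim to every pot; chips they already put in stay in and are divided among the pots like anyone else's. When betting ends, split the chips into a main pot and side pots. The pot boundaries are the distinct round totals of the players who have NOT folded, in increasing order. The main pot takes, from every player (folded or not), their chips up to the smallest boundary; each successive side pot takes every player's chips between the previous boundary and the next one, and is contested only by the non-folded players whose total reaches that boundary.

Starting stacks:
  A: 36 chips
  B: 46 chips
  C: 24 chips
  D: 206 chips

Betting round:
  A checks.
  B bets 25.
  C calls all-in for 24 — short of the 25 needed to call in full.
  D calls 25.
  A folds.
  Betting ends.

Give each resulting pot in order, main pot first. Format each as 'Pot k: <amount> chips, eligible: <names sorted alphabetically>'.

Pot 1: 72 chips, eligible: B, C, D
Pot 2: 2 chips, eligible: B, D

Derivation:
Contributions: B=25, C=24, D=25
Folded: A
Pot levels (distinct totals of non-folded players): 24, 25
Layer 1-24: 24 each from B, C, D = 24*3 = 72 chips; eligible B, C, D
Layer 25-25: 1 each from B, D = 1*2 = 2 chips; eligible B, D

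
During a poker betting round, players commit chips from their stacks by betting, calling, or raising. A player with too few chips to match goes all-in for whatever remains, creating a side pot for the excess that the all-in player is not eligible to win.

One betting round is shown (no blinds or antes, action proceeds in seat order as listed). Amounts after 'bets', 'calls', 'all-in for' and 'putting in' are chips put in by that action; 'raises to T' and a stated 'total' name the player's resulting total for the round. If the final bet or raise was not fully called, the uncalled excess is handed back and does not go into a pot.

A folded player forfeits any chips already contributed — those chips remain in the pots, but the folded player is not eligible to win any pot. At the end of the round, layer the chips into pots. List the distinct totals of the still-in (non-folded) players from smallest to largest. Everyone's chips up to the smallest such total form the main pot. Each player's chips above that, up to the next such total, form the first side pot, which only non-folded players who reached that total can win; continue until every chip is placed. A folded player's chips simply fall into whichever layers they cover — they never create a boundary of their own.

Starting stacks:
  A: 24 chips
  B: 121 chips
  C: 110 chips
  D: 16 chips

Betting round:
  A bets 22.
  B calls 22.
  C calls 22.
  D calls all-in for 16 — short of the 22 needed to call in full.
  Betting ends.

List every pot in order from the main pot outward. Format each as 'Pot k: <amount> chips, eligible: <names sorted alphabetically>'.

Contributions: A=22, B=22, C=22, D=16
Pot levels (distinct totals of non-folded players): 16, 22
Layer 1-16: 16 each from A, B, C, D = 16*4 = 64 chips; eligible A, B, C, D
Layer 17-22: 6 each from A, B, C = 6*3 = 18 chips; eligible A, B, C

Pot 1: 64 chips, eligible: A, B, C, D
Pot 2: 18 chips, eligible: A, B, C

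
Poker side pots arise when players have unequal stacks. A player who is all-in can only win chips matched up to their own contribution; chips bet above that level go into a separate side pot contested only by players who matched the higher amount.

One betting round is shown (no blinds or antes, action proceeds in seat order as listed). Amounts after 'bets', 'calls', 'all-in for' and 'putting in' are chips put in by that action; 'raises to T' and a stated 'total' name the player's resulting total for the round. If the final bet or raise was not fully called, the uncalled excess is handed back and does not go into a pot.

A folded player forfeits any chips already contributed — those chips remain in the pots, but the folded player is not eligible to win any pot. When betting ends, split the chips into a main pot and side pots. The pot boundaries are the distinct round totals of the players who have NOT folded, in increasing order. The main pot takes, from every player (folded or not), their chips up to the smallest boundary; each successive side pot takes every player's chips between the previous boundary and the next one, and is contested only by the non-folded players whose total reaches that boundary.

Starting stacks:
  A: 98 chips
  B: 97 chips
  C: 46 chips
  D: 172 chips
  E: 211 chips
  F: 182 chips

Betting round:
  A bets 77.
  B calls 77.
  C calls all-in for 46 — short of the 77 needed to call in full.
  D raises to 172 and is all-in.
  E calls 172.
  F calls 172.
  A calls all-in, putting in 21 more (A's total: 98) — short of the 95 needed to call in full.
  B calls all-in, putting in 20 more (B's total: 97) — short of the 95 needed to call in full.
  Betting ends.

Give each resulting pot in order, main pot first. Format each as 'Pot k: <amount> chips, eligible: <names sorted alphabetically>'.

Pot 1: 276 chips, eligible: A, B, C, D, E, F
Pot 2: 255 chips, eligible: A, B, D, E, F
Pot 3: 4 chips, eligible: A, D, E, F
Pot 4: 222 chips, eligible: D, E, F

Derivation:
Contributions: A=98, B=97, C=46, D=172, E=172, F=172
Pot levels (distinct totals of non-folded players): 46, 97, 98, 172
Layer 1-46: 46 each from A, B, C, D, E, F = 46*6 = 276 chips; eligible A, B, C, D, E, F
Layer 47-97: 51 each from A, B, D, E, F = 51*5 = 255 chips; eligible A, B, D, E, F
Layer 98-98: 1 each from A, D, E, F = 1*4 = 4 chips; eligible A, D, E, F
Layer 99-172: 74 each from D, E, F = 74*3 = 222 chips; eligible D, E, F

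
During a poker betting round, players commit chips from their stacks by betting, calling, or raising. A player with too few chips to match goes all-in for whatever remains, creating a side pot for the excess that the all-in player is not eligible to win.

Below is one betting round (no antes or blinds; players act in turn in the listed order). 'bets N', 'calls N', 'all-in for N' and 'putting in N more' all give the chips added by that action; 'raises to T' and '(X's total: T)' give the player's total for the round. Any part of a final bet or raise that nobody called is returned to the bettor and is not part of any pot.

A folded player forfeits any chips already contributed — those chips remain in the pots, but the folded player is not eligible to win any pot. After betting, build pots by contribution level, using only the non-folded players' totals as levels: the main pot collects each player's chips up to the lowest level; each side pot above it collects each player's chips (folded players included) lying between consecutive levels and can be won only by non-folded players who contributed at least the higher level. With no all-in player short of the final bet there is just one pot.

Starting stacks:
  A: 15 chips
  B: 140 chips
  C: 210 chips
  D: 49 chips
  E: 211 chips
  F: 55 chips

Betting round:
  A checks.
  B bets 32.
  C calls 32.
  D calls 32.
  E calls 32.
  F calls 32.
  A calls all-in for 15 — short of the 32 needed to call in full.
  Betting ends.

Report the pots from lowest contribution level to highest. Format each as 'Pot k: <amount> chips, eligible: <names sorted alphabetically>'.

Pot 1: 90 chips, eligible: A, B, C, D, E, F
Pot 2: 85 chips, eligible: B, C, D, E, F

Derivation:
Contributions: A=15, B=32, C=32, D=32, E=32, F=32
Pot levels (distinct totals of non-folded players): 15, 32
Layer 1-15: 15 each from A, B, C, D, E, F = 15*6 = 90 chips; eligible A, B, C, D, E, F
Layer 16-32: 17 each from B, C, D, E, F = 17*5 = 85 chips; eligible B, C, D, E, F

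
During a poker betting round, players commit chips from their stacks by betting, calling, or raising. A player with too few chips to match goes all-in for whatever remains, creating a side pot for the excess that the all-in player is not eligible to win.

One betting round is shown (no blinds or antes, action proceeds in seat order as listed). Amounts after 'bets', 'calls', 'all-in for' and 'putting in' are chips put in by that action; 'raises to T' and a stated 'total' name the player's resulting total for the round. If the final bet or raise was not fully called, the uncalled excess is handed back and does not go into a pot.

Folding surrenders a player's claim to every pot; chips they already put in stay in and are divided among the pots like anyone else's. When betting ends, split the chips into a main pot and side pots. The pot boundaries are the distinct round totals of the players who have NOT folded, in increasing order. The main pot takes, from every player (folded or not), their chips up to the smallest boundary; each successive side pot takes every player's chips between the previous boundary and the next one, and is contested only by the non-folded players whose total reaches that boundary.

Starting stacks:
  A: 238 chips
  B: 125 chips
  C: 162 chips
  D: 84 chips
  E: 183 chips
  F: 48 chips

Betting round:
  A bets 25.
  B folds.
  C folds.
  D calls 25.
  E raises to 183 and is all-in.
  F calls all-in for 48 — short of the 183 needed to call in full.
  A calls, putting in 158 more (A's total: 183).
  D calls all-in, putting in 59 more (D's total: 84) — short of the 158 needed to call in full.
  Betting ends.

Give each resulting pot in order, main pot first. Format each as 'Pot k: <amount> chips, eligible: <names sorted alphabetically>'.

Contributions: A=183, D=84, E=183, F=48
Folded: B, C
Pot levels (distinct totals of non-folded players): 48, 84, 183
Layer 1-48: 48 each from A, D, E, F = 48*4 = 192 chips; eligible A, D, E, F
Layer 49-84: 36 each from A, D, E = 36*3 = 108 chips; eligible A, D, E
Layer 85-183: 99 each from A, E = 99*2 = 198 chips; eligible A, E

Pot 1: 192 chips, eligible: A, D, E, F
Pot 2: 108 chips, eligible: A, D, E
Pot 3: 198 chips, eligible: A, E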